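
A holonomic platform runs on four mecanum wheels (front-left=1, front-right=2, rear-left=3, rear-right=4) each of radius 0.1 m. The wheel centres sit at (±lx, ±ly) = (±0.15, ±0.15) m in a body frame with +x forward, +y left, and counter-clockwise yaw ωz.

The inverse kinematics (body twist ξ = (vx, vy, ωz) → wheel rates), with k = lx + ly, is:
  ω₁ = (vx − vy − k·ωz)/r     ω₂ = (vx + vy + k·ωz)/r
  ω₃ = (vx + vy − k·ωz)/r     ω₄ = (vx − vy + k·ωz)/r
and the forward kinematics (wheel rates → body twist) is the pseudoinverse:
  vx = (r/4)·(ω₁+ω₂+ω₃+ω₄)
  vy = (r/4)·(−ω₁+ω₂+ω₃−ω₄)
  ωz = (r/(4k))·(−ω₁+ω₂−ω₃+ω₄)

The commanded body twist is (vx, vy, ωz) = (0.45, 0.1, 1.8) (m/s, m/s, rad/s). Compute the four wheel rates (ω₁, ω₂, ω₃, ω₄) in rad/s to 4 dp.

(-1.9000, 10.9000, 0.1000, 8.9000)

k = lx + ly = 0.15 + 0.15 = 0.3000;  k·ωz = 0.3000·1.8 = 0.5400
ω₁ (FL) = (vx − vy − k·ωz)/r = -0.1900/0.1 = -1.9000
ω₂ (FR) = (vx + vy + k·ωz)/r = 1.0900/0.1 = 10.9000
ω₃ (RL) = (vx + vy − k·ωz)/r = 0.0100/0.1 = 0.1000
ω₄ (RR) = (vx − vy + k·ωz)/r = 0.8900/0.1 = 8.9000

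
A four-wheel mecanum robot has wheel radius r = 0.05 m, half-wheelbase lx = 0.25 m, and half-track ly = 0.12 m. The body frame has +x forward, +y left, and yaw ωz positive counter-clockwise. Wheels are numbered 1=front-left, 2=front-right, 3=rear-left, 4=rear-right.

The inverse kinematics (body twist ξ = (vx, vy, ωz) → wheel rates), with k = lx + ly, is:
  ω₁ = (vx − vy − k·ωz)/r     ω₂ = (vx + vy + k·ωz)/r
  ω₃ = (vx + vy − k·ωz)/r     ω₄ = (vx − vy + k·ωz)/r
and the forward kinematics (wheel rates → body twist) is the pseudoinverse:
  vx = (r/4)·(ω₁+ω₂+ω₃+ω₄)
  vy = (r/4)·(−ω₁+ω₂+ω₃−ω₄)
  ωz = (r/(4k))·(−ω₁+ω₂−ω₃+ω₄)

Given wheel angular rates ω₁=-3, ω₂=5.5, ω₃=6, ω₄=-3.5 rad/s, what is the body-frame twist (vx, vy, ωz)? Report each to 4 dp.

(0.0625, 0.2250, -0.0338)

k = lx + ly = 0.25 + 0.12 = 0.3700
ω₁+ω₂+ω₃+ω₄ = 5.0000  →  vx = (0.05/4)·5.0000 = 0.0625
−ω₁+ω₂+ω₃−ω₄ = 18.0000  →  vy = (0.05/4)·18.0000 = 0.2250
−ω₁+ω₂−ω₃+ω₄ = -1.0000  →  ωz = (0.05/1.4800)·-1.0000 = -0.0338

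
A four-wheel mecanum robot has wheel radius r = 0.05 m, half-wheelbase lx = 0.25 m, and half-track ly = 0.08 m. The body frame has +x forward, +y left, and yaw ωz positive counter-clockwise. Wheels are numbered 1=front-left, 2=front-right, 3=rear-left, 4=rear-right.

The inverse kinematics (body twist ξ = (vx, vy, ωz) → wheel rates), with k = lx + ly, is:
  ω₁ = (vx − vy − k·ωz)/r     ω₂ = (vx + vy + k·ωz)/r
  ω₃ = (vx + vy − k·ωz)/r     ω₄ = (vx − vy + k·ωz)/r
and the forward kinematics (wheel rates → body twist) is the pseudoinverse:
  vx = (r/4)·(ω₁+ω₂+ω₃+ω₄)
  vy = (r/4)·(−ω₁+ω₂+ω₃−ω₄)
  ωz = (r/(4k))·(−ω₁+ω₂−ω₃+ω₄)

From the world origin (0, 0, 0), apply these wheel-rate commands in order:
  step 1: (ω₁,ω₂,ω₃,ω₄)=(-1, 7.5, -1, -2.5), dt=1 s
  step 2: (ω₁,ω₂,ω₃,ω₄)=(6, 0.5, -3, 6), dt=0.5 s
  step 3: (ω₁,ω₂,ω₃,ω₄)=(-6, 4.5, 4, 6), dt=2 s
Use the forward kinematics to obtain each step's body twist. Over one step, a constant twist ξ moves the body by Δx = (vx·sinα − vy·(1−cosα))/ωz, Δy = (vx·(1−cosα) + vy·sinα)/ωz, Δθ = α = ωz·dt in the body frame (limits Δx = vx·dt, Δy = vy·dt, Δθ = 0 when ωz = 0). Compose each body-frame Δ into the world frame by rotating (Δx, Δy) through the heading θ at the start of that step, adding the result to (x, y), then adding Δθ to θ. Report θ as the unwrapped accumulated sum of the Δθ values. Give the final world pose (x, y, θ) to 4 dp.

step 1: ξ=(vx,vy,ωz)=(0.0375, 0.1250, 0.2652), dt=1.0 → body Δ=(0.0206, 0.1285, 0.2652) → world pose (0.0206, 0.1285, 0.2652)
step 2: ξ=(vx,vy,ωz)=(0.1188, -0.1813, 0.1326), dt=0.5 → body Δ=(0.0623, -0.0886, 0.0663) → world pose (0.1040, 0.0593, 0.3314)
step 3: ξ=(vx,vy,ωz)=(0.1063, 0.1063, 0.4735), dt=2.0 → body Δ=(0.0888, 0.2755, 0.9470) → world pose (0.0983, 0.3487, 1.2784)

(0.0983, 0.3487, 1.2784)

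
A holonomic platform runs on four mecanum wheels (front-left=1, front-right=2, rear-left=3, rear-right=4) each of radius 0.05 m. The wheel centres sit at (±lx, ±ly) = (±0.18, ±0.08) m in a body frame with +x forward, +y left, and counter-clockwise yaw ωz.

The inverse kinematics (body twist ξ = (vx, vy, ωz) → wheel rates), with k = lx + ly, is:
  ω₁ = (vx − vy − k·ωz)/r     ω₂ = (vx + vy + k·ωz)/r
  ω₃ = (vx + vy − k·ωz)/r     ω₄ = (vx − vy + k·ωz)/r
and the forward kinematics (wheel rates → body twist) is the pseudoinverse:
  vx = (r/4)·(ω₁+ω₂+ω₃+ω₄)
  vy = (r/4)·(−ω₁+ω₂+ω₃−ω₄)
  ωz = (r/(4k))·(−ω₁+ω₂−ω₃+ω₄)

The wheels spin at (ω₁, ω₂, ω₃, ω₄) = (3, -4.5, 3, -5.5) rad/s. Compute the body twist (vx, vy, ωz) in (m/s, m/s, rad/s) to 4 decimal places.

k = lx + ly = 0.18 + 0.08 = 0.2600
ω₁+ω₂+ω₃+ω₄ = -4.0000  →  vx = (0.05/4)·-4.0000 = -0.0500
−ω₁+ω₂+ω₃−ω₄ = 1.0000  →  vy = (0.05/4)·1.0000 = 0.0125
−ω₁+ω₂−ω₃+ω₄ = -16.0000  →  ωz = (0.05/1.0400)·-16.0000 = -0.7692

(-0.0500, 0.0125, -0.7692)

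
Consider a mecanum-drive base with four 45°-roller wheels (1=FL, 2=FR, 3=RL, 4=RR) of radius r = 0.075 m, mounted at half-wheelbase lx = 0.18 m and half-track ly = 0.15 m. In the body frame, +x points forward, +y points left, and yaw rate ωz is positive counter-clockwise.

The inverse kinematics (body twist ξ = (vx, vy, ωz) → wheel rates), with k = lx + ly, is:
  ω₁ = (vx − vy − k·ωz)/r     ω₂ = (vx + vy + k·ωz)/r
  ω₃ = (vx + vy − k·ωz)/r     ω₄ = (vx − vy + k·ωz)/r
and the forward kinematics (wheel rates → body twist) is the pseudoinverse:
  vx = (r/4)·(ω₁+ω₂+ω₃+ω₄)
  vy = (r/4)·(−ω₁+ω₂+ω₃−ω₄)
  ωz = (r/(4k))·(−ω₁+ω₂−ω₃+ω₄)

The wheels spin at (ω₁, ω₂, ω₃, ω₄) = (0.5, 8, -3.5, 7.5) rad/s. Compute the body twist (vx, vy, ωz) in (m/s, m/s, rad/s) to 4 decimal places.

(0.2344, -0.0656, 1.0511)

k = lx + ly = 0.18 + 0.15 = 0.3300
ω₁+ω₂+ω₃+ω₄ = 12.5000  →  vx = (0.075/4)·12.5000 = 0.2344
−ω₁+ω₂+ω₃−ω₄ = -3.5000  →  vy = (0.075/4)·-3.5000 = -0.0656
−ω₁+ω₂−ω₃+ω₄ = 18.5000  →  ωz = (0.075/1.3200)·18.5000 = 1.0511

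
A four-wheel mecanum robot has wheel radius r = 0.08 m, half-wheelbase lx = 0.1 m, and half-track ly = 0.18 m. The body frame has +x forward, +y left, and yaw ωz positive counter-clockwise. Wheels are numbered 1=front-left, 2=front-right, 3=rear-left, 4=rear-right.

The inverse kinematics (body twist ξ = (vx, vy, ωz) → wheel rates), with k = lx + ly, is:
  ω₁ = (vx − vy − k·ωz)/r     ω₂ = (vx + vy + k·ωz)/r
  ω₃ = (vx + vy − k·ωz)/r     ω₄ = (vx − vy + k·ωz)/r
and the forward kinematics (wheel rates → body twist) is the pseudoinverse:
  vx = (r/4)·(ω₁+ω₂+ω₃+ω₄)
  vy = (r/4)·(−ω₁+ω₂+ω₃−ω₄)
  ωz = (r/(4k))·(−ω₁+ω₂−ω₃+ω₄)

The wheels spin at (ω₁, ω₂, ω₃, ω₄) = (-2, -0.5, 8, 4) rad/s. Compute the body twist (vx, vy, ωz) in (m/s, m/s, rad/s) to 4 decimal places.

k = lx + ly = 0.1 + 0.18 = 0.2800
ω₁+ω₂+ω₃+ω₄ = 9.5000  →  vx = (0.08/4)·9.5000 = 0.1900
−ω₁+ω₂+ω₃−ω₄ = 5.5000  →  vy = (0.08/4)·5.5000 = 0.1100
−ω₁+ω₂−ω₃+ω₄ = -2.5000  →  ωz = (0.08/1.1200)·-2.5000 = -0.1786

(0.1900, 0.1100, -0.1786)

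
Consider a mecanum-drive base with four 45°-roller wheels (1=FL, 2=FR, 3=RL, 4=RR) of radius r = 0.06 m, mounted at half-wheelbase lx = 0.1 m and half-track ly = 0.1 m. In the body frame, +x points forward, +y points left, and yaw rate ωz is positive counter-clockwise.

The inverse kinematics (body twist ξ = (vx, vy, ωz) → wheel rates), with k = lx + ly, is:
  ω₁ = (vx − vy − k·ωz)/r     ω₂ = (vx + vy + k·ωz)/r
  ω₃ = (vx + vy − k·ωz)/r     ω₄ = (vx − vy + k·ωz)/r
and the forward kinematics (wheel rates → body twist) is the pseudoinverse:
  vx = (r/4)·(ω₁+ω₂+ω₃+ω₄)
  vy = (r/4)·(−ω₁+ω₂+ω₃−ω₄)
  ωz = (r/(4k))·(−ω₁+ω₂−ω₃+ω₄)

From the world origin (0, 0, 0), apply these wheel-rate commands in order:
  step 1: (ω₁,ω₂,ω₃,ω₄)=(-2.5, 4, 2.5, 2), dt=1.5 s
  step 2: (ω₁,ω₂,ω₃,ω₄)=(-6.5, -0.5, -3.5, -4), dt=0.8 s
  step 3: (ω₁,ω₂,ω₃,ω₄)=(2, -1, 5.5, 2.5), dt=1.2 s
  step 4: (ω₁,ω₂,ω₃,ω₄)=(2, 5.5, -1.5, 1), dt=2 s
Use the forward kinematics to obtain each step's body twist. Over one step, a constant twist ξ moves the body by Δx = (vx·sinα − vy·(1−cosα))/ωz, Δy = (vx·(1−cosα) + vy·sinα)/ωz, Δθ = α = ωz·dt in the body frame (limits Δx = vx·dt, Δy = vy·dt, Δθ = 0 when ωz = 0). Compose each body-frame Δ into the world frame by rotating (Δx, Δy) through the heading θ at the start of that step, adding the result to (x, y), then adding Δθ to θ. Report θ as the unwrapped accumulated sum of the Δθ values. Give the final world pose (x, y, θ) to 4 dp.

step 1: ξ=(vx,vy,ωz)=(0.0900, 0.1050, 0.4500), dt=1.5 → body Δ=(0.0738, 0.1897, 0.6750) → world pose (0.0738, 0.1897, 0.6750)
step 2: ξ=(vx,vy,ωz)=(-0.2175, 0.0975, 0.4125), dt=0.8 → body Δ=(-0.1836, 0.0481, 0.3300) → world pose (-0.0996, 0.1125, 1.0050)
step 3: ξ=(vx,vy,ωz)=(0.1350, 0.0000, -0.4500), dt=1.2 → body Δ=(0.1542, -0.0427, -0.5400) → world pose (0.0191, 0.2198, 0.4650)
step 4: ξ=(vx,vy,ωz)=(0.1050, 0.0150, 0.4500), dt=2.0 → body Δ=(0.1702, 0.1144, 0.9000) → world pose (0.1199, 0.3984, 1.3650)

(0.1199, 0.3984, 1.3650)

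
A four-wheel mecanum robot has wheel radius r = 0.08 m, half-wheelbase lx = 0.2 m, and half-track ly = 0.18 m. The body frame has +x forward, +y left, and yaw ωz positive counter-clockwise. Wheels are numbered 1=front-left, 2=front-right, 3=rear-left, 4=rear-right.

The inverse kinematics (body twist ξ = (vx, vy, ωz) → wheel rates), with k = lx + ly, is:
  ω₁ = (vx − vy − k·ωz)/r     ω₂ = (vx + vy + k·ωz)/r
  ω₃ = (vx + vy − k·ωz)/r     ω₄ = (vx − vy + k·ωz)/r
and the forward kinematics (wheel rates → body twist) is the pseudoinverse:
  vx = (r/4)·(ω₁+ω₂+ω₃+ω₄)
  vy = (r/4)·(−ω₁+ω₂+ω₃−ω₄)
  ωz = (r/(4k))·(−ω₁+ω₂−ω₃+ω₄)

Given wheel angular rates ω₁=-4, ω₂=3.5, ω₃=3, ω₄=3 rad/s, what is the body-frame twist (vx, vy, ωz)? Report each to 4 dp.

(0.1100, 0.1500, 0.3947)

k = lx + ly = 0.2 + 0.18 = 0.3800
ω₁+ω₂+ω₃+ω₄ = 5.5000  →  vx = (0.08/4)·5.5000 = 0.1100
−ω₁+ω₂+ω₃−ω₄ = 7.5000  →  vy = (0.08/4)·7.5000 = 0.1500
−ω₁+ω₂−ω₃+ω₄ = 7.5000  →  ωz = (0.08/1.5200)·7.5000 = 0.3947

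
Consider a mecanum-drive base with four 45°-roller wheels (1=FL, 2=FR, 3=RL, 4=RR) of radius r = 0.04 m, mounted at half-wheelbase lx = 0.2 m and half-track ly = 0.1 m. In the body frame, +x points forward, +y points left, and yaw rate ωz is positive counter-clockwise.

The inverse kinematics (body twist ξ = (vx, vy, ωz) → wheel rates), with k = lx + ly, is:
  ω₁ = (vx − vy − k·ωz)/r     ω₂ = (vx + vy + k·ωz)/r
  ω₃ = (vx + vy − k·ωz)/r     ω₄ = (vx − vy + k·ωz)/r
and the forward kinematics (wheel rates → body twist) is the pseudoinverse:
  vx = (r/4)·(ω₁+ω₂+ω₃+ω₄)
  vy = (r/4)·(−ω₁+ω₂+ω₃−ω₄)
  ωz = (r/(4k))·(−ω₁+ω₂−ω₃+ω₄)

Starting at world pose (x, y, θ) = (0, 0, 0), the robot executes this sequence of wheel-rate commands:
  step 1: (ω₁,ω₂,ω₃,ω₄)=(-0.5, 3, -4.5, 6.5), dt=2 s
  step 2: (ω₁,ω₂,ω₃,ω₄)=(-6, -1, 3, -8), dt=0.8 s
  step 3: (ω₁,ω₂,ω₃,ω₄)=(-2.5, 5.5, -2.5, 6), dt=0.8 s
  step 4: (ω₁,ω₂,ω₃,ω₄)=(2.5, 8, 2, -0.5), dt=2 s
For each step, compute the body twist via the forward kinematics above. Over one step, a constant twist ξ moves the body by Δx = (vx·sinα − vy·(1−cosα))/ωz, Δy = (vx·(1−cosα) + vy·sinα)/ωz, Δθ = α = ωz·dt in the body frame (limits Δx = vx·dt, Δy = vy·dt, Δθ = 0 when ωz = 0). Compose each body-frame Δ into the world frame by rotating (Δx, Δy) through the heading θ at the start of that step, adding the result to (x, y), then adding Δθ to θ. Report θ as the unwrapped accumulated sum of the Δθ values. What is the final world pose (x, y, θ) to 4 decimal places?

step 1: ξ=(vx,vy,ωz)=(0.0450, -0.0750, 0.4833), dt=2.0 → body Δ=(0.1437, -0.0875, 0.9667) → world pose (0.1437, -0.0875, 0.9667)
step 2: ξ=(vx,vy,ωz)=(-0.1200, 0.1600, -0.2000), dt=0.8 → body Δ=(-0.0854, 0.1351, -0.1600) → world pose (-0.0160, -0.0810, 0.8067)
step 3: ξ=(vx,vy,ωz)=(0.0650, -0.0050, 0.5500), dt=0.8 → body Δ=(0.0512, 0.0074, 0.4400) → world pose (0.0141, -0.0389, 1.2467)
step 4: ξ=(vx,vy,ωz)=(0.1200, 0.0800, 0.1000), dt=2.0 → body Δ=(0.2225, 0.1829, 0.2000) → world pose (-0.0884, 0.2302, 1.4467)

(-0.0884, 0.2302, 1.4467)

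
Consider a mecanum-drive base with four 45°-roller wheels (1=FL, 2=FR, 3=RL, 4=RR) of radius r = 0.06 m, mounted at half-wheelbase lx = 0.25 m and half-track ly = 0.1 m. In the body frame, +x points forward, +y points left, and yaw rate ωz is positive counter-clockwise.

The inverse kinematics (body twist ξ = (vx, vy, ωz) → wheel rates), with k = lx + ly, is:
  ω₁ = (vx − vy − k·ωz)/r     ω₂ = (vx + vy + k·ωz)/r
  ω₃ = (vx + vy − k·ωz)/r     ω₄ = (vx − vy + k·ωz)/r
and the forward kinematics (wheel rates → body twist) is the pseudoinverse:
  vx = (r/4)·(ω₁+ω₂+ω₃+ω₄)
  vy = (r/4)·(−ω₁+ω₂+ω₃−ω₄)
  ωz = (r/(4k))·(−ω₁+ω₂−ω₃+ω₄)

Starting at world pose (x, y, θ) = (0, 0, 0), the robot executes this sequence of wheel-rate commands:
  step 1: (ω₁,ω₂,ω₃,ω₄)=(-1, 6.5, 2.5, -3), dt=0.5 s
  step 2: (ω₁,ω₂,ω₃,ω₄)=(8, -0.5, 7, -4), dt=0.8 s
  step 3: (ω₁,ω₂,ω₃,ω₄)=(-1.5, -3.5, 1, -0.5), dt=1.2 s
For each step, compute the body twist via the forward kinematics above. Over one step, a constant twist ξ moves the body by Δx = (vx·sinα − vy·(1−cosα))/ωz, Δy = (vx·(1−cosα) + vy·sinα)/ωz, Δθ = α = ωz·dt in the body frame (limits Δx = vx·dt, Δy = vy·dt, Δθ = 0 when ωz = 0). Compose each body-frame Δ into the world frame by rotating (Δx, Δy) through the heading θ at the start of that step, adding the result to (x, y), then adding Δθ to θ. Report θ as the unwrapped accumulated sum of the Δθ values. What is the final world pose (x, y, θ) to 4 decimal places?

(0.0954, 0.1372, -0.8057)

step 1: ξ=(vx,vy,ωz)=(0.0750, 0.1950, 0.0857), dt=0.5 → body Δ=(0.0354, 0.0983, 0.0429) → world pose (0.0354, 0.0983, 0.0429)
step 2: ξ=(vx,vy,ωz)=(0.1575, 0.0375, -0.8357), dt=0.8 → body Δ=(0.1265, -0.0128, -0.6686) → world pose (0.1623, 0.0909, -0.6257)
step 3: ξ=(vx,vy,ωz)=(-0.0675, -0.0075, -0.1500), dt=1.2 → body Δ=(-0.0814, -0.0017, -0.1800) → world pose (0.0954, 0.1372, -0.8057)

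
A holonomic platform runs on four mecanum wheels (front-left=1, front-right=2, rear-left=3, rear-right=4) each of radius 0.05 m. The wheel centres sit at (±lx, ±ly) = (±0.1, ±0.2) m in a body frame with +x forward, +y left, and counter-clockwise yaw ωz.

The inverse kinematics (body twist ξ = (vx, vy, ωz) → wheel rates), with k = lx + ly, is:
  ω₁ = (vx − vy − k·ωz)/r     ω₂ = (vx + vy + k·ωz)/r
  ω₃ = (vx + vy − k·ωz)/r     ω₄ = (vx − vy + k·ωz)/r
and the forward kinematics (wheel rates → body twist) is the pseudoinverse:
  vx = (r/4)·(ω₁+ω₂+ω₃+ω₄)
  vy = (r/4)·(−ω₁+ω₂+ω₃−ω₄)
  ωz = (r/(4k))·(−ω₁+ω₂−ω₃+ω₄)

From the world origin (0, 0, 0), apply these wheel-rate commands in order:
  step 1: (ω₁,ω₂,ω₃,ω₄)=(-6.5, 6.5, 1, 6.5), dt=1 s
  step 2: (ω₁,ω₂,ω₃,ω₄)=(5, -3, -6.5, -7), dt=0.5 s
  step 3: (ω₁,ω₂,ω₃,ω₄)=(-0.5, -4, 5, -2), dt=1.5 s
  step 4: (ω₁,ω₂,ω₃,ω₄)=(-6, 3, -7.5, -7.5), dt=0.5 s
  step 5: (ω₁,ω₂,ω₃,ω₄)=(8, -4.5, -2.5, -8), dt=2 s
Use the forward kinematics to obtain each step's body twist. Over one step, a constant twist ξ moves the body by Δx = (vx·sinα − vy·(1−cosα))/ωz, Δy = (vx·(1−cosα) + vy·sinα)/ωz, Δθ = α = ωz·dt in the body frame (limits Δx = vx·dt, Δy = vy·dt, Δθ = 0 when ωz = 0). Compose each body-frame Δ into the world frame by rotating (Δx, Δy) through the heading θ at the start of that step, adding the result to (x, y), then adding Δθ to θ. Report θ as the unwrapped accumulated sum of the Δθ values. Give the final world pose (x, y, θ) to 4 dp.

(-0.3555, 0.1092, -1.3750)

step 1: ξ=(vx,vy,ωz)=(0.0938, 0.0938, 0.7708), dt=1.0 → body Δ=(0.0504, 0.1191, 0.7708) → world pose (0.0504, 0.1191, 0.7708)
step 2: ξ=(vx,vy,ωz)=(-0.1438, -0.0938, -0.3542), dt=0.5 → body Δ=(-0.0756, -0.0403, -0.1771) → world pose (0.0242, 0.0375, 0.5938)
step 3: ξ=(vx,vy,ωz)=(-0.0188, 0.0437, -0.4375), dt=1.5 → body Δ=(-0.0054, 0.0699, -0.6562) → world pose (-0.0194, 0.0925, -0.0625)
step 4: ξ=(vx,vy,ωz)=(-0.2250, 0.1125, 0.3750), dt=0.5 → body Δ=(-0.1171, 0.0454, 0.1875) → world pose (-0.1334, 0.1451, 0.1250)
step 5: ξ=(vx,vy,ωz)=(-0.0875, -0.0875, -0.7500), dt=2.0 → body Δ=(-0.2248, -0.0080, -1.5000) → world pose (-0.3555, 0.1092, -1.3750)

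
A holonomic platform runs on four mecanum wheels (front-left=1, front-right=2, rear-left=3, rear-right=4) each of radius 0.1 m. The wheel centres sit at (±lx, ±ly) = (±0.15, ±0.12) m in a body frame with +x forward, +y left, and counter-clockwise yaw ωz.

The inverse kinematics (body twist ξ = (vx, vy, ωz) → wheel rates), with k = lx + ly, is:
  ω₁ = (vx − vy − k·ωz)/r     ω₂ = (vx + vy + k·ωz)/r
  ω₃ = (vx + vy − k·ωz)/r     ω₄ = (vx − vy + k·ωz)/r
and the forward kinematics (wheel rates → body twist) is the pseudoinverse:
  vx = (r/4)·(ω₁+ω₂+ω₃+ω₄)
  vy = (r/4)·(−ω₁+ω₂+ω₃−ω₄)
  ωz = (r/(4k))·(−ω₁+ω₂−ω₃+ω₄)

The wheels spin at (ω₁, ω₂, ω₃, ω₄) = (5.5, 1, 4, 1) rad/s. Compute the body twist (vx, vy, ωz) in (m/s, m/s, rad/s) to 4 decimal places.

(0.2875, -0.0375, -0.6944)

k = lx + ly = 0.15 + 0.12 = 0.2700
ω₁+ω₂+ω₃+ω₄ = 11.5000  →  vx = (0.1/4)·11.5000 = 0.2875
−ω₁+ω₂+ω₃−ω₄ = -1.5000  →  vy = (0.1/4)·-1.5000 = -0.0375
−ω₁+ω₂−ω₃+ω₄ = -7.5000  →  ωz = (0.1/1.0800)·-7.5000 = -0.6944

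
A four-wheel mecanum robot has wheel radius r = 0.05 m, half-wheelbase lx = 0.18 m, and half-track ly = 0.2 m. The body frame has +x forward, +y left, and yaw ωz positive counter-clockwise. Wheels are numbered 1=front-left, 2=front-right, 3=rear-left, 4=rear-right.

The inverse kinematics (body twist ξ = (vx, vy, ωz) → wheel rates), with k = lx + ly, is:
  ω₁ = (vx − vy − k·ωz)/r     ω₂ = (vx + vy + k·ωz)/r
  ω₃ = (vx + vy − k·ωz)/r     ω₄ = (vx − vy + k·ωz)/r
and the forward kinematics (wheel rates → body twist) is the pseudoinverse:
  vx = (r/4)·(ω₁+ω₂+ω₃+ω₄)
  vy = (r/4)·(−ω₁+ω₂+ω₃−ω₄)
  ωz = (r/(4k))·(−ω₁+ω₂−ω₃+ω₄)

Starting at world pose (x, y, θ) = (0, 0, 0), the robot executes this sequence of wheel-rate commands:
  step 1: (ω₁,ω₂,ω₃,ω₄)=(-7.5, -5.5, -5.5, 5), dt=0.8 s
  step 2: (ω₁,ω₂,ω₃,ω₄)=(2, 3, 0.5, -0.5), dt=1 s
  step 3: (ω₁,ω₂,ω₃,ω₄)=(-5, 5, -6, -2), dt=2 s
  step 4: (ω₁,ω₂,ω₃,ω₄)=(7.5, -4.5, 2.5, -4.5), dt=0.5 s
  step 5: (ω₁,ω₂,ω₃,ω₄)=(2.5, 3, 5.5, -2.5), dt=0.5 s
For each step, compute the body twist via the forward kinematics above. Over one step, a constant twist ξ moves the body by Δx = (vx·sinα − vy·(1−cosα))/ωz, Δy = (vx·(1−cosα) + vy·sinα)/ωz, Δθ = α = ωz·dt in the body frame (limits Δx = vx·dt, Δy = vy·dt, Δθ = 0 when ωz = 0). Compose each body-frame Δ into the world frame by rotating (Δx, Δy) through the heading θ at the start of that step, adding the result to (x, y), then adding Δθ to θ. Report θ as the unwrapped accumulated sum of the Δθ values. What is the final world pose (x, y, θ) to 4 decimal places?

(-0.2826, -0.0307, 0.8141)

step 1: ξ=(vx,vy,ωz)=(-0.1688, -0.1063, 0.4112), dt=0.8 → body Δ=(-0.1187, -0.1055, 0.3289) → world pose (-0.1187, -0.1055, 0.3289)
step 2: ξ=(vx,vy,ωz)=(0.0625, 0.0250, 0.0000), dt=1.0 → body Δ=(0.0625, 0.0250, 0.0000) → world pose (-0.0677, -0.0616, 0.3289)
step 3: ξ=(vx,vy,ωz)=(-0.1000, 0.0750, 0.4605), dt=2.0 → body Δ=(-0.2372, 0.0439, 0.9211) → world pose (-0.3063, -0.0967, 1.2500)
step 4: ξ=(vx,vy,ωz)=(0.0125, -0.0625, -0.6250), dt=0.5 → body Δ=(0.0013, -0.0317, -0.3125) → world pose (-0.2758, -0.1055, 0.9375)
step 5: ξ=(vx,vy,ωz)=(0.1063, 0.1063, -0.2467), dt=0.5 → body Δ=(0.0563, 0.0497, -0.1234) → world pose (-0.2826, -0.0307, 0.8141)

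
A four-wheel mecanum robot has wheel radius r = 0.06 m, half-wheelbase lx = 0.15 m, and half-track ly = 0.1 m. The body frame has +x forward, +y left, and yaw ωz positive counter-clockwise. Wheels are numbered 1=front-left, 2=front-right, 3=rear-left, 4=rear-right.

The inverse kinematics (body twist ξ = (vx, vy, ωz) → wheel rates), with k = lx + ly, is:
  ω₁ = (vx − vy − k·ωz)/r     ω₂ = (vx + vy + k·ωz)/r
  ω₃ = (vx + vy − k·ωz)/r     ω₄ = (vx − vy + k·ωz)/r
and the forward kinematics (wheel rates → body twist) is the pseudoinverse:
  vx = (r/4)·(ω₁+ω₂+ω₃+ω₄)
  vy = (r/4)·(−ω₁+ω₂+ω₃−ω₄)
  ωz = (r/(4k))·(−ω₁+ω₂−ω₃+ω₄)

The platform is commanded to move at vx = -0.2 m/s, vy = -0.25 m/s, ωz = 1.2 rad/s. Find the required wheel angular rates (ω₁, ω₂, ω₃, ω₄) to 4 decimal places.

k = lx + ly = 0.15 + 0.1 = 0.2500;  k·ωz = 0.2500·1.2 = 0.3000
ω₁ (FL) = (vx − vy − k·ωz)/r = -0.2500/0.06 = -4.1667
ω₂ (FR) = (vx + vy + k·ωz)/r = -0.1500/0.06 = -2.5000
ω₃ (RL) = (vx + vy − k·ωz)/r = -0.7500/0.06 = -12.5000
ω₄ (RR) = (vx − vy + k·ωz)/r = 0.3500/0.06 = 5.8333

(-4.1667, -2.5000, -12.5000, 5.8333)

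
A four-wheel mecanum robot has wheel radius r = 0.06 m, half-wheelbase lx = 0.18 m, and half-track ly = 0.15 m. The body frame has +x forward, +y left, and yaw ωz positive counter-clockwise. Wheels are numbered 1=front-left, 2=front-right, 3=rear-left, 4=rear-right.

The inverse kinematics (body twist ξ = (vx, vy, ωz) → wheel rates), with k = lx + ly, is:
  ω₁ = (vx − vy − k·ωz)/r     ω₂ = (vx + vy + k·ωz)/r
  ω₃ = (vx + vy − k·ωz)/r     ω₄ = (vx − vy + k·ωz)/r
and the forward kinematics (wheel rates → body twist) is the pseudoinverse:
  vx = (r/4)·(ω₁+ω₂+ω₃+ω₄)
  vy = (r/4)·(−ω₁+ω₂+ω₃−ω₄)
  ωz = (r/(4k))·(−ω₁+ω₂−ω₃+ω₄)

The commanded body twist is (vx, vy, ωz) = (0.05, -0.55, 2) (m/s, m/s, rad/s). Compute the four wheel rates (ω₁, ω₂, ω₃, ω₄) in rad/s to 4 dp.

k = lx + ly = 0.18 + 0.15 = 0.3300;  k·ωz = 0.3300·2 = 0.6600
ω₁ (FL) = (vx − vy − k·ωz)/r = -0.0600/0.06 = -1.0000
ω₂ (FR) = (vx + vy + k·ωz)/r = 0.1600/0.06 = 2.6667
ω₃ (RL) = (vx + vy − k·ωz)/r = -1.1600/0.06 = -19.3333
ω₄ (RR) = (vx − vy + k·ωz)/r = 1.2600/0.06 = 21.0000

(-1.0000, 2.6667, -19.3333, 21.0000)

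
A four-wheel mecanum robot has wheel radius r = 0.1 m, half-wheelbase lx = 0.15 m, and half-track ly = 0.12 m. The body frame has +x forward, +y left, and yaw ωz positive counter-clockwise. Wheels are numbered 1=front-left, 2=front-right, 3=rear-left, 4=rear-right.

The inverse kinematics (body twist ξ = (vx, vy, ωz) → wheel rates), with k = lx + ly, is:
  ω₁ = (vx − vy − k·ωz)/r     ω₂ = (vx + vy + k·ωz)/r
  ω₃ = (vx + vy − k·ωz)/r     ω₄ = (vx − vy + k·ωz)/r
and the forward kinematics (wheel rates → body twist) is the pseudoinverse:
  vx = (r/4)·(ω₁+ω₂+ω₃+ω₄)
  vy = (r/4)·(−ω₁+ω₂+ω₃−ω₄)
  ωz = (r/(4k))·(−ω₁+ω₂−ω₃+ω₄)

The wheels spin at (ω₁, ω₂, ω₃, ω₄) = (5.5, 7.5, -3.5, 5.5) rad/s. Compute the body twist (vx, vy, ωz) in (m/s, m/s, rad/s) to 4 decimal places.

(0.3750, -0.1750, 1.0185)

k = lx + ly = 0.15 + 0.12 = 0.2700
ω₁+ω₂+ω₃+ω₄ = 15.0000  →  vx = (0.1/4)·15.0000 = 0.3750
−ω₁+ω₂+ω₃−ω₄ = -7.0000  →  vy = (0.1/4)·-7.0000 = -0.1750
−ω₁+ω₂−ω₃+ω₄ = 11.0000  →  ωz = (0.1/1.0800)·11.0000 = 1.0185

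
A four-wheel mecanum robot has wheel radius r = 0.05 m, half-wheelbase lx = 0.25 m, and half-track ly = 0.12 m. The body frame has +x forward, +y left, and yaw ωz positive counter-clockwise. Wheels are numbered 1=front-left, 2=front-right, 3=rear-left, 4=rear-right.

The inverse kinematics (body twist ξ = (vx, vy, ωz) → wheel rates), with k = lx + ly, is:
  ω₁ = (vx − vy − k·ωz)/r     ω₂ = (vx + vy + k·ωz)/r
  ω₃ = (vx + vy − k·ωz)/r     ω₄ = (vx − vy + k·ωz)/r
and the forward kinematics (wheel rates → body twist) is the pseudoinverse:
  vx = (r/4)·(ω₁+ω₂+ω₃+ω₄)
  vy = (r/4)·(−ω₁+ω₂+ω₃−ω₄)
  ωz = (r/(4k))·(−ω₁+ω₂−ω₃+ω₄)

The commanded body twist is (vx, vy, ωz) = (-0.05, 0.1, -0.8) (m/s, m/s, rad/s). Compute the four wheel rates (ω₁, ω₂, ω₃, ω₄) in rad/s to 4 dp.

(2.9200, -4.9200, 6.9200, -8.9200)

k = lx + ly = 0.25 + 0.12 = 0.3700;  k·ωz = 0.3700·-0.8 = -0.2960
ω₁ (FL) = (vx − vy − k·ωz)/r = 0.1460/0.05 = 2.9200
ω₂ (FR) = (vx + vy + k·ωz)/r = -0.2460/0.05 = -4.9200
ω₃ (RL) = (vx + vy − k·ωz)/r = 0.3460/0.05 = 6.9200
ω₄ (RR) = (vx − vy + k·ωz)/r = -0.4460/0.05 = -8.9200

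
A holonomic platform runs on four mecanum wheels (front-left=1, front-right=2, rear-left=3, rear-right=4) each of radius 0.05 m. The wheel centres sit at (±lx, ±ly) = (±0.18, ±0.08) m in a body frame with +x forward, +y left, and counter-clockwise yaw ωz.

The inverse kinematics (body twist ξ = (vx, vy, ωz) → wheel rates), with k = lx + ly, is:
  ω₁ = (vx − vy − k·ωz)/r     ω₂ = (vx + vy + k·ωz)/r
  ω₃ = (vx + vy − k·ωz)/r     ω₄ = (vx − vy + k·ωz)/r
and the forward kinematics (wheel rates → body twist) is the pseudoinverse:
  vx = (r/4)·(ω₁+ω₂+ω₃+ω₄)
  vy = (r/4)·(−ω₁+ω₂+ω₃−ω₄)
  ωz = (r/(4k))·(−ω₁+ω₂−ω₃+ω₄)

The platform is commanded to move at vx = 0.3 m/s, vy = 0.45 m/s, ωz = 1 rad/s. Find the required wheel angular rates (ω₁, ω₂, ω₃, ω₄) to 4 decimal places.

k = lx + ly = 0.18 + 0.08 = 0.2600;  k·ωz = 0.2600·1 = 0.2600
ω₁ (FL) = (vx − vy − k·ωz)/r = -0.4100/0.05 = -8.2000
ω₂ (FR) = (vx + vy + k·ωz)/r = 1.0100/0.05 = 20.2000
ω₃ (RL) = (vx + vy − k·ωz)/r = 0.4900/0.05 = 9.8000
ω₄ (RR) = (vx − vy + k·ωz)/r = 0.1100/0.05 = 2.2000

(-8.2000, 20.2000, 9.8000, 2.2000)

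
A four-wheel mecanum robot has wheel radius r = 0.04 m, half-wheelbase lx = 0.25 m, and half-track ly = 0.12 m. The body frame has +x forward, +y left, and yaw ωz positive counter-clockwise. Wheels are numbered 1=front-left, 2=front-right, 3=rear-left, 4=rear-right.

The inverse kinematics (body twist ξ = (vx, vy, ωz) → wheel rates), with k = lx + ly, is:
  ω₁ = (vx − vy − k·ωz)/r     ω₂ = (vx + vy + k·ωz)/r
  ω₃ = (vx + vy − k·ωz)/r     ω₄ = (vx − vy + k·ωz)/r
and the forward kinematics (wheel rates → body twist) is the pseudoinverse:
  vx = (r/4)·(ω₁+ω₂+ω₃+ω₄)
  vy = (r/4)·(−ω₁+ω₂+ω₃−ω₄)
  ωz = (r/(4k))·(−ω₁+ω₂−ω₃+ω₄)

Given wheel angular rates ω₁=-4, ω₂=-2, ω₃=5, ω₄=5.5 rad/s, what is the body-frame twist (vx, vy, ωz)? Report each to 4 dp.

(0.0450, 0.0150, 0.0676)

k = lx + ly = 0.25 + 0.12 = 0.3700
ω₁+ω₂+ω₃+ω₄ = 4.5000  →  vx = (0.04/4)·4.5000 = 0.0450
−ω₁+ω₂+ω₃−ω₄ = 1.5000  →  vy = (0.04/4)·1.5000 = 0.0150
−ω₁+ω₂−ω₃+ω₄ = 2.5000  →  ωz = (0.04/1.4800)·2.5000 = 0.0676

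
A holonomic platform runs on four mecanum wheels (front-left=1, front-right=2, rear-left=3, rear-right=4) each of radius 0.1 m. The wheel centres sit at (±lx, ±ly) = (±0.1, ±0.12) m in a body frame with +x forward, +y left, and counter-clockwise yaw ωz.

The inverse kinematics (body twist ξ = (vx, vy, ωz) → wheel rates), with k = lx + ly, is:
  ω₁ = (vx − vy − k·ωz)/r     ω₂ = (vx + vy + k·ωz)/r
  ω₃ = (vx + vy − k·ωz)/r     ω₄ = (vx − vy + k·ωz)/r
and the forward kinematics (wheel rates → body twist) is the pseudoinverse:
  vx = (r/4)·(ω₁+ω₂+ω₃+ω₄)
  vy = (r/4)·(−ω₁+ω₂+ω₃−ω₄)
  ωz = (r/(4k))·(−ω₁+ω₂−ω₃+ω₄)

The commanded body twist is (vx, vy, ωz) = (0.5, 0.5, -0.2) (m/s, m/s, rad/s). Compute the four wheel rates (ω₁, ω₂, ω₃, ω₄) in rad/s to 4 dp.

k = lx + ly = 0.1 + 0.12 = 0.2200;  k·ωz = 0.2200·-0.2 = -0.0440
ω₁ (FL) = (vx − vy − k·ωz)/r = 0.0440/0.1 = 0.4400
ω₂ (FR) = (vx + vy + k·ωz)/r = 0.9560/0.1 = 9.5600
ω₃ (RL) = (vx + vy − k·ωz)/r = 1.0440/0.1 = 10.4400
ω₄ (RR) = (vx − vy + k·ωz)/r = -0.0440/0.1 = -0.4400

(0.4400, 9.5600, 10.4400, -0.4400)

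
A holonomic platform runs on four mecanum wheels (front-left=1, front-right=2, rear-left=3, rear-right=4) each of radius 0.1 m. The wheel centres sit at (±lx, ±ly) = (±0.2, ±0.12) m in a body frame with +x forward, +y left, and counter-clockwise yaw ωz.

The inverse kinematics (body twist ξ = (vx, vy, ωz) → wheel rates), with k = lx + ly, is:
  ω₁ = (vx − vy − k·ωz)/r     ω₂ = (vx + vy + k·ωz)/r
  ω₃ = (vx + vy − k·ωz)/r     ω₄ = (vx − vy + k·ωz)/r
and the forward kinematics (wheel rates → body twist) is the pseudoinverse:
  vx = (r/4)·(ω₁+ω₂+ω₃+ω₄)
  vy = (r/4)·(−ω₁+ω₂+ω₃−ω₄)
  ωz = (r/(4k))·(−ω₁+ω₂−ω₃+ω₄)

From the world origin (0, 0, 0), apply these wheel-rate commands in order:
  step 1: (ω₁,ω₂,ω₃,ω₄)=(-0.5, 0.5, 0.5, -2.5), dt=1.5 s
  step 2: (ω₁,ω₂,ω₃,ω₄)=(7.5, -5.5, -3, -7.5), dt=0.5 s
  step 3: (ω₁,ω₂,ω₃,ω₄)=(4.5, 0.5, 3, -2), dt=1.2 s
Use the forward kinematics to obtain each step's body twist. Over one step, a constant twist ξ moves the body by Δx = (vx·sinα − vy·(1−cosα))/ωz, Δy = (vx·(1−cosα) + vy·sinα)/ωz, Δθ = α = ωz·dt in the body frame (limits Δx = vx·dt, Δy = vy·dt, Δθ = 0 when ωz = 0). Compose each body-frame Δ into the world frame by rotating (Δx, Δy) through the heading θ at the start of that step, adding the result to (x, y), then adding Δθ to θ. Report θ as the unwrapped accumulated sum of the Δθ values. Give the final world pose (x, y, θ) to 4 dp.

step 1: ξ=(vx,vy,ωz)=(-0.0500, 0.1000, -0.1562), dt=1.5 → body Δ=(-0.0568, 0.1574, -0.2344) → world pose (-0.0568, 0.1574, -0.2344)
step 2: ξ=(vx,vy,ωz)=(-0.2125, -0.2125, -1.3672), dt=0.5 → body Δ=(-0.1331, -0.0632, -0.6836) → world pose (-0.2010, 0.1268, -0.9180)
step 3: ξ=(vx,vy,ωz)=(0.1500, 0.0250, -0.7031), dt=1.2 → body Δ=(0.1713, -0.0450, -0.8438) → world pose (-0.1326, -0.0366, -1.7617)

(-0.1326, -0.0366, -1.7617)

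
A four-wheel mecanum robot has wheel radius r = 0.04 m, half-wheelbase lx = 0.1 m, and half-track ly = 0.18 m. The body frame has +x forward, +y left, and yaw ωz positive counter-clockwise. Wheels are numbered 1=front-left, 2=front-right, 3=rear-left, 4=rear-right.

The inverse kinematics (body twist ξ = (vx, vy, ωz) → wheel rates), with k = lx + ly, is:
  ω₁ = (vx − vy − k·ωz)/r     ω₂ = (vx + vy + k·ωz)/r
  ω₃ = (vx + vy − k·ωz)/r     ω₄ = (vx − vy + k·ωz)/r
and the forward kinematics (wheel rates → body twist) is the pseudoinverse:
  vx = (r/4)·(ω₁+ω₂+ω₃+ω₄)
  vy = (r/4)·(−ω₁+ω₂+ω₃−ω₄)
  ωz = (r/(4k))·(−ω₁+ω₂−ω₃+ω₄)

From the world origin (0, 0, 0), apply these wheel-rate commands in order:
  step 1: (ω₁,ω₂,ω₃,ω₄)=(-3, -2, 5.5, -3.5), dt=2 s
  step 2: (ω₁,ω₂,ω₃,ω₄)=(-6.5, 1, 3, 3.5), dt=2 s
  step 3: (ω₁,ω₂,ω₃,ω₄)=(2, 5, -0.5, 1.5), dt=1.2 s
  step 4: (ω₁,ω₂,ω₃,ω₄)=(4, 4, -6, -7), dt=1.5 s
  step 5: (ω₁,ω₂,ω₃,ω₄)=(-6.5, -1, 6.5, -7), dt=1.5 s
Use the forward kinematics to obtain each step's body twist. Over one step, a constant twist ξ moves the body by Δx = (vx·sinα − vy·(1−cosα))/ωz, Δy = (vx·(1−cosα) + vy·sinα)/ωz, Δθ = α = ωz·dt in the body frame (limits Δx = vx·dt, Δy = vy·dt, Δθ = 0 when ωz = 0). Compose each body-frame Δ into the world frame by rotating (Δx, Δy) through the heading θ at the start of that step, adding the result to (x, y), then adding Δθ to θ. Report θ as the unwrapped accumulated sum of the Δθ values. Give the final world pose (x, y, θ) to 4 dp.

step 1: ξ=(vx,vy,ωz)=(-0.0300, 0.1000, -0.2857), dt=2.0 → body Δ=(-0.0012, 0.2060, -0.5714) → world pose (-0.0012, 0.2060, -0.5714)
step 2: ξ=(vx,vy,ωz)=(0.0100, 0.0700, 0.2857), dt=2.0 → body Δ=(-0.0200, 0.1381, 0.5714) → world pose (0.0567, 0.3329, 0.0000)
step 3: ξ=(vx,vy,ωz)=(0.0800, 0.0100, 0.1786), dt=1.2 → body Δ=(0.0940, 0.0222, 0.2143) → world pose (0.1507, 0.3551, 0.2143)
step 4: ξ=(vx,vy,ωz)=(-0.0500, 0.0100, -0.0357), dt=1.5 → body Δ=(-0.0746, 0.0170, -0.0536) → world pose (0.0742, 0.3558, 0.1607)
step 5: ξ=(vx,vy,ωz)=(-0.0800, 0.1900, -0.2857), dt=1.5 → body Δ=(-0.0562, 0.3017, -0.4286) → world pose (-0.0296, 0.6446, -0.2679)

(-0.0296, 0.6446, -0.2679)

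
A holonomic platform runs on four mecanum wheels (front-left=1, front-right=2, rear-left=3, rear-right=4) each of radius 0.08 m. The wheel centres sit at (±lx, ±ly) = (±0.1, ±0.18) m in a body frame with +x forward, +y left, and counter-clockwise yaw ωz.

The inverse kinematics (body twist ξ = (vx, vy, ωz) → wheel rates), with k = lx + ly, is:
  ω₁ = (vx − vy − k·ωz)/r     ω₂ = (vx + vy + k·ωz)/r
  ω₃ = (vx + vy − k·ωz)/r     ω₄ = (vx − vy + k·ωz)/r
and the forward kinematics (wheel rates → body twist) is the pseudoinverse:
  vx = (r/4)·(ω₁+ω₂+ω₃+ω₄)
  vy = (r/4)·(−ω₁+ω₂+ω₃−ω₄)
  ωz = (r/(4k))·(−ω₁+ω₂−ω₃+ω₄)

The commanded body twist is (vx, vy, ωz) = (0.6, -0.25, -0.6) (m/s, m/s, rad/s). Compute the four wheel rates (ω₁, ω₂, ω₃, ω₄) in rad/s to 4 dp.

(12.7250, 2.2750, 6.4750, 8.5250)

k = lx + ly = 0.1 + 0.18 = 0.2800;  k·ωz = 0.2800·-0.6 = -0.1680
ω₁ (FL) = (vx − vy − k·ωz)/r = 1.0180/0.08 = 12.7250
ω₂ (FR) = (vx + vy + k·ωz)/r = 0.1820/0.08 = 2.2750
ω₃ (RL) = (vx + vy − k·ωz)/r = 0.5180/0.08 = 6.4750
ω₄ (RR) = (vx − vy + k·ωz)/r = 0.6820/0.08 = 8.5250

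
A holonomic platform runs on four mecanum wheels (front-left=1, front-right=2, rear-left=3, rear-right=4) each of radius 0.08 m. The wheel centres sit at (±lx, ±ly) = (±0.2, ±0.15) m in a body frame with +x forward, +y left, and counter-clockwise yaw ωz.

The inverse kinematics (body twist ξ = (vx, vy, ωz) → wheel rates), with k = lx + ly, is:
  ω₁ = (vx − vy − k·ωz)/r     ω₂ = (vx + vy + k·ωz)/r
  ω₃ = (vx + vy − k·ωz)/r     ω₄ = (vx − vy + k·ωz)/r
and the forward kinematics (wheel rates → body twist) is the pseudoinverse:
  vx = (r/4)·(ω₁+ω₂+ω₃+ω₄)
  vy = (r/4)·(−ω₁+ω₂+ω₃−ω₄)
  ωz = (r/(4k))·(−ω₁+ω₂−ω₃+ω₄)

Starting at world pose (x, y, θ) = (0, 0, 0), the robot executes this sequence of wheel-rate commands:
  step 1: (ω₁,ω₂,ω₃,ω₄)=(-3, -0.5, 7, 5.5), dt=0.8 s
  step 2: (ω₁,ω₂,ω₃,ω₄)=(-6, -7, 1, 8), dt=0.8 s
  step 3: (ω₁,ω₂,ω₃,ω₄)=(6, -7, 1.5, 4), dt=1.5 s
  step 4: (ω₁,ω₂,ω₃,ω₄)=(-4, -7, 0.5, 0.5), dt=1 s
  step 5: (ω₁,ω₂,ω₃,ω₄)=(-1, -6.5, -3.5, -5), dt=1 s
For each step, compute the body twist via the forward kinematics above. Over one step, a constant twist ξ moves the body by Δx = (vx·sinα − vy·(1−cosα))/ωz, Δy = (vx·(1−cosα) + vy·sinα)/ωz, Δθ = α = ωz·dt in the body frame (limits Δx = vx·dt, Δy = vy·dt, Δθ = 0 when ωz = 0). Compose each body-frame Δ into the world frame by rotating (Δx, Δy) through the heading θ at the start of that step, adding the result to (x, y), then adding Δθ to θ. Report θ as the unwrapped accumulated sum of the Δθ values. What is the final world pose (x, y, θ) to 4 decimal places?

(-0.2693, -0.2435, -1.1514)

step 1: ξ=(vx,vy,ωz)=(0.1800, 0.0800, 0.0571), dt=0.8 → body Δ=(0.1425, 0.0673, 0.0457) → world pose (0.1425, 0.0673, 0.0457)
step 2: ξ=(vx,vy,ωz)=(-0.0800, -0.1600, 0.3429), dt=0.8 → body Δ=(-0.0458, -0.1351, 0.2743) → world pose (0.1030, -0.0698, 0.3200)
step 3: ξ=(vx,vy,ωz)=(0.0900, -0.3100, -0.6000), dt=1.5 → body Δ=(-0.0780, -0.4615, -0.9000) → world pose (0.1741, -0.5324, -0.5800)
step 4: ξ=(vx,vy,ωz)=(-0.2000, -0.0600, -0.1714), dt=1.0 → body Δ=(-0.2042, -0.0426, -0.1714) → world pose (-0.0200, -0.4562, -0.7514)
step 5: ξ=(vx,vy,ωz)=(-0.3200, -0.0800, -0.4000), dt=1.0 → body Δ=(-0.3273, -0.0147, -0.4000) → world pose (-0.2693, -0.2435, -1.1514)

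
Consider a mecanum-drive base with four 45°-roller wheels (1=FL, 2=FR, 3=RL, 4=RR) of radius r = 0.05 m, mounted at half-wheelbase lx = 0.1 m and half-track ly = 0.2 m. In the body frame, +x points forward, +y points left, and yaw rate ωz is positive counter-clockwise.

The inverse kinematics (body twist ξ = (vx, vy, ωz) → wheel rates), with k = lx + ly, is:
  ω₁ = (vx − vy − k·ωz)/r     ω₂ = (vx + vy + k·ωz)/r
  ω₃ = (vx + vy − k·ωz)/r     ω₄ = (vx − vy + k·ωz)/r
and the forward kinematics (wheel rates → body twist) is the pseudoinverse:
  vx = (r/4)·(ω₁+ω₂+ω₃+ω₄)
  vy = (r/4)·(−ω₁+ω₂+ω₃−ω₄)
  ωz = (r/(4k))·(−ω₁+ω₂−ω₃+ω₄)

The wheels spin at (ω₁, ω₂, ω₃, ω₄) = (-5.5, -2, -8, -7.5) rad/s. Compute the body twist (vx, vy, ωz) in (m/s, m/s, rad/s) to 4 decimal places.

(-0.2875, 0.0375, 0.1667)

k = lx + ly = 0.1 + 0.2 = 0.3000
ω₁+ω₂+ω₃+ω₄ = -23.0000  →  vx = (0.05/4)·-23.0000 = -0.2875
−ω₁+ω₂+ω₃−ω₄ = 3.0000  →  vy = (0.05/4)·3.0000 = 0.0375
−ω₁+ω₂−ω₃+ω₄ = 4.0000  →  ωz = (0.05/1.2000)·4.0000 = 0.1667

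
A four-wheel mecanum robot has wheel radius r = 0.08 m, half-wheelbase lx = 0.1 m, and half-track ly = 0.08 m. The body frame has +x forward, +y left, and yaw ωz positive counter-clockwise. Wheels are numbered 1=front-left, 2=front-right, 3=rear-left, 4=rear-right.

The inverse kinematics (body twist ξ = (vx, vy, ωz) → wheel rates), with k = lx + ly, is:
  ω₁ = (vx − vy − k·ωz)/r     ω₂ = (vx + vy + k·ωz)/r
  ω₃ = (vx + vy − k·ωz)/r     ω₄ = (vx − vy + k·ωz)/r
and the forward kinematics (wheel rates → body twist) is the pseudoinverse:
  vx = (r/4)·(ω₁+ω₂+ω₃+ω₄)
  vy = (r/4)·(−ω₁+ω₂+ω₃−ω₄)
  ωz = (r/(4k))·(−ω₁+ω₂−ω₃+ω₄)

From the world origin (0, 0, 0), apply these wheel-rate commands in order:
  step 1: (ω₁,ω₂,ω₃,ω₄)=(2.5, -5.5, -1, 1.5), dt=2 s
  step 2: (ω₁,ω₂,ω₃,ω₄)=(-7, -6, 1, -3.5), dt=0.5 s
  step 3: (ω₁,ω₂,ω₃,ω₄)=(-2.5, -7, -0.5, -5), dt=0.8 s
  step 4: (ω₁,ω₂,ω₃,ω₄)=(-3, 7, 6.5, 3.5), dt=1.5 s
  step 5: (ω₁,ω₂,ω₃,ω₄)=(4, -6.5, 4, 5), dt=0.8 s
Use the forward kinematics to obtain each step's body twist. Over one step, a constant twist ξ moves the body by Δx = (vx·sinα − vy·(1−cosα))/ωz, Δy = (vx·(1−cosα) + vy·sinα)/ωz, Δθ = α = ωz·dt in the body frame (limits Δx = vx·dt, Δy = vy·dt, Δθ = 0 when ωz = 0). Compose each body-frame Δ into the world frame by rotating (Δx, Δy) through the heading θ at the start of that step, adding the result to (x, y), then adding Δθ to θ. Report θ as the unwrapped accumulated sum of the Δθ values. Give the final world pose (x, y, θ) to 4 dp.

step 1: ξ=(vx,vy,ωz)=(-0.0500, -0.2100, -0.6111), dt=2.0 → body Δ=(-0.3032, -0.2691, -1.2222) → world pose (-0.3032, -0.2691, -1.2222)
step 2: ξ=(vx,vy,ωz)=(-0.3100, 0.1100, -0.3889), dt=0.5 → body Δ=(-0.1487, 0.0697, -0.1944) → world pose (-0.2885, -0.1055, -1.4167)
step 3: ξ=(vx,vy,ωz)=(-0.3000, 0.0000, -1.0000), dt=0.8 → body Δ=(-0.2152, 0.0910, -0.8000) → world pose (-0.2316, 0.1211, -2.2167)
step 4: ξ=(vx,vy,ωz)=(0.2800, 0.2600, 0.7778), dt=1.5 → body Δ=(0.1282, 0.5258, 1.1667) → world pose (0.1112, -0.2977, -1.0500)
step 5: ξ=(vx,vy,ωz)=(0.1300, -0.2300, -1.0556), dt=0.8 → body Δ=(0.0189, -0.2043, -0.8444) → world pose (-0.0566, -0.4158, -1.8944)

(-0.0566, -0.4158, -1.8944)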